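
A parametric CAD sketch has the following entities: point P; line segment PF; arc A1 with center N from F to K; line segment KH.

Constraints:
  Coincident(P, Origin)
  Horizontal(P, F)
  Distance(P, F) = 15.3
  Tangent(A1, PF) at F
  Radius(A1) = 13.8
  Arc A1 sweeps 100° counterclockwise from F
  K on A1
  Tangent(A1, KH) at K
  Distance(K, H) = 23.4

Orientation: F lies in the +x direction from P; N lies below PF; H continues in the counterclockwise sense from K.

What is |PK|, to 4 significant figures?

16.29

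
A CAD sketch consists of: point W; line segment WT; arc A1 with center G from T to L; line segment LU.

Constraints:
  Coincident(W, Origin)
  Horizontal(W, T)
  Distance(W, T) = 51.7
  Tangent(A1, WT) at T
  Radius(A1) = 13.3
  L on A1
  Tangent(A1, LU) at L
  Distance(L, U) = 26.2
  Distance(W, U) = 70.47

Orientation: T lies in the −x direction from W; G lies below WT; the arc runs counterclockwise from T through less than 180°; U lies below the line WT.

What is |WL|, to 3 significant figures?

66.7

Checks: |GL| = 13.30 ✓; ∠(GL, LU) = 90.00° ✓; |LU| = 26.20 ✓; |WU| = 70.47 ✓.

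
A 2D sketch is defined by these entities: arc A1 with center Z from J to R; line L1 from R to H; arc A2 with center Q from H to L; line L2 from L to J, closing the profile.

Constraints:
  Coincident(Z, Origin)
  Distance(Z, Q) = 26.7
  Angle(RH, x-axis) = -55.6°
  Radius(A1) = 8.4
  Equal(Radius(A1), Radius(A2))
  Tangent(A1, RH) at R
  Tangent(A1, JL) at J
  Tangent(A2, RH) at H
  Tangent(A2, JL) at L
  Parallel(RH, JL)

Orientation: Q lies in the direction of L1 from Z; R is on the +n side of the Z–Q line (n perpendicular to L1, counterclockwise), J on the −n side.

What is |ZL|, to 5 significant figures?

27.990

The slot axis is L1's direction at -55.6°, so u = (cos -55.6°, sin -55.6°) = (0.56497, -0.82511) and n = (−sin -55.6°, cos -55.6°) = (0.82511, 0.56497). Z is at the origin and Q lies 26.7 along u from Z, so Q = 26.7·u = (15.085, -22.031). Tangency of A1 to both parallel lines with radius 8.4 puts R and J at Z ± 8.4·n: R = (6.9310, 4.7457), J = (-6.9310, -4.7457). Equal radii place H and L the same way about Q: H = Q + 8.4·n = (22.016, -17.285), L = Q − 8.4·n = (8.1537, -26.776). Then |ZL| = |L − Z| = 27.990.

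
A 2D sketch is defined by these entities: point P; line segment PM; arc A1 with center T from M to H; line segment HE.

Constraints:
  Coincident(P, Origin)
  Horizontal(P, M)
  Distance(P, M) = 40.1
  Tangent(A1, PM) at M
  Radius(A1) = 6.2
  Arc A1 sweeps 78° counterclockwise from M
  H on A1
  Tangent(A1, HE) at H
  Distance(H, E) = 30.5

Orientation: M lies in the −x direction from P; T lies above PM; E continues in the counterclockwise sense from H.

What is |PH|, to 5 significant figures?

34.388

Tangency of A1 to PM means the radius TM is perpendicular to PM, so T = M + (0, 6.2) = (-40.100, 6.2000). On A1, M sits at bearing -90° from T; a 78° counterclockwise sweep puts H at bearing -12°, so H = T + 6.2·(cos -12°, sin -12°) = (-34.035, 4.9109). Then |PH| = |H − P| = 34.388.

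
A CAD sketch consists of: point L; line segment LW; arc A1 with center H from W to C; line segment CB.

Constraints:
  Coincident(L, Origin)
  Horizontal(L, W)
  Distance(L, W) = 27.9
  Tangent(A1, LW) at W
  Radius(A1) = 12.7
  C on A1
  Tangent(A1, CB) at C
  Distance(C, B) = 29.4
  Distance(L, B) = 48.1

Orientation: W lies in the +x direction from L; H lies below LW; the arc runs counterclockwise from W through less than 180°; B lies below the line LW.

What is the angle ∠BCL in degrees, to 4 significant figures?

142.9°

Checks: L = (0.00, 0.00) ✓; |HC| = 12.70 ✓; ∠(HC, CB) = 90.00° ✓; |CB| = 29.40 ✓; |LB| = 48.10 ✓.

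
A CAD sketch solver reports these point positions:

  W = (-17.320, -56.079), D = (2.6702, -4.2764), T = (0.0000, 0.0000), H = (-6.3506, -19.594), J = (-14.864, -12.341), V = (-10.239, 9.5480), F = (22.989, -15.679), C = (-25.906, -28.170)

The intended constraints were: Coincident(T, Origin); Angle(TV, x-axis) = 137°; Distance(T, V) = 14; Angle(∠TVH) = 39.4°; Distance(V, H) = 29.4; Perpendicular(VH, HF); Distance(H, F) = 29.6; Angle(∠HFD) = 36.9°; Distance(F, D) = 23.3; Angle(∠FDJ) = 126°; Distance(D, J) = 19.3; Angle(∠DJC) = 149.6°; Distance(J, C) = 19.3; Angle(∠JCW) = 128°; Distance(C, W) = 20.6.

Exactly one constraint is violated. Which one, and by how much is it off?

Distance(C, W) = 20.6 — off by 8.60.

T = (0.00, 0.00) ✓; TV at 137.0° ✓; |TV| = 14.00 ✓; ∠TVH = 39.40° ✓; |VH| = 29.40 ✓; ∠(VH, HF) = 90.00° ✓; |HF| = 29.60 ✓; ∠HFD = 36.90° ✓; |FD| = 23.30 ✓; ∠FDJ = 126.0° ✓; |DJ| = 19.30 ✓; ∠DJC = 149.6° ✓; |JC| = 19.30 ✓; ∠JCW = 128.0° ✓; |CW| = 29.20 ✗.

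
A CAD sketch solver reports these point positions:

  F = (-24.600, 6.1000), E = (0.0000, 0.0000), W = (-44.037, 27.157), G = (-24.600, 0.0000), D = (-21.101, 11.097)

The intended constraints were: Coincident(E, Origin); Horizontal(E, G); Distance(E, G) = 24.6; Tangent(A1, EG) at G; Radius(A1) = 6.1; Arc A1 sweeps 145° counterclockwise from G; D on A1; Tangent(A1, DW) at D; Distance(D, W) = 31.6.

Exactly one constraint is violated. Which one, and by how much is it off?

Distance(D, W) = 31.6 — off by 3.60.

E = (0.00, 0.00) ✓; E.y = 0.00, G.y = 0.00 ✓; |EG| = 24.60 ✓; ∠(FG, GE) = 90.00° ✓; |FG| = 6.100 ✓; bearing(F→D) − bearing(F→G) = 145.0° ✓; |FD| = 6.100 ✓; ∠(FD, DW) = 90.00° ✓; |DW| = 28.00 ✗.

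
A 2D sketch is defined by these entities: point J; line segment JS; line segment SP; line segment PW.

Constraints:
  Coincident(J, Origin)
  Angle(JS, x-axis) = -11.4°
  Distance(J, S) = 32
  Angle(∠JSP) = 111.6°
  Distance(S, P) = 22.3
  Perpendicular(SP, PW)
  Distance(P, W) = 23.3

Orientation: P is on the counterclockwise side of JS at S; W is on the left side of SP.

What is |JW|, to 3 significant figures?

34.7

∠JSP = 111.6°, so SP runs at -11.4° + (180° − 111.6°) = 57.0° from the x-axis; with |SP| = 22.3, P = S + 22.3·(cos 57.0°, sin 57.0°) = (43.5, 12.4). SP is perpendicular to PW; with |PW| = 23.3 on the left of SP, W = P + 23.3·(-0.839, 0.545) = (24.0, 25.1). Then |JW| = |W − J| = 34.7.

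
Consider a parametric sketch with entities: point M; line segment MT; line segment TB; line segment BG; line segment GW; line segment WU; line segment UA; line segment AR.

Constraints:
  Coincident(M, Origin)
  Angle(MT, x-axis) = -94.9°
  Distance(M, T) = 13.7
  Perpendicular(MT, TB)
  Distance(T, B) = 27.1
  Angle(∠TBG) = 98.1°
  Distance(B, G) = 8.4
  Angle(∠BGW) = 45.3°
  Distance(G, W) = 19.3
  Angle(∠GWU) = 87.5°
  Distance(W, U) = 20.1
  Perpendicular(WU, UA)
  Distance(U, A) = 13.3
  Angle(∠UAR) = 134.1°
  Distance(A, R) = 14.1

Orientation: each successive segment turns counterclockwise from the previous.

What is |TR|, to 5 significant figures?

37.195

M is at the origin; MT runs at -94.9° with length 13.7, so T = (-1.1702, -13.650). MT ⟂ TB, so TB runs at -4.9000°; with |TB| = 27.1, B = (25.831, -15.965). ∠TBG = 98.1° gives BG at 77.000° from the x-axis; with |BG| = 8.4, G = (27.720, -7.7800). ∠BGW = 45.3° gives GW at -148.30° from the x-axis; with |GW| = 19.3, W = (11.300, -17.922). ∠GWU = 87.5° gives WU at -55.800° from the x-axis; with |WU| = 20.1, U = (22.598, -34.546). The perpendicularity gives UA at right angles to WU, so UA runs at 34.200°; with |UA| = 13.3, A = (33.598, -27.070). ∠UAR = 134.1° gives AR at 80.100° from the x-axis; with |AR| = 14.1, R = (36.022, -13.180). Then |TR| = |R − T| = 37.195.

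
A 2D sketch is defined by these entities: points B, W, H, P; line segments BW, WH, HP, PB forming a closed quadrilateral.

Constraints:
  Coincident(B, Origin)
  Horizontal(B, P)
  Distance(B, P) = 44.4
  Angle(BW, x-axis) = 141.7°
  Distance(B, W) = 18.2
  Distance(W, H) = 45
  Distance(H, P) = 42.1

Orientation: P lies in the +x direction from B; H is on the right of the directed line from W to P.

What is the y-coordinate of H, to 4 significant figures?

-25.84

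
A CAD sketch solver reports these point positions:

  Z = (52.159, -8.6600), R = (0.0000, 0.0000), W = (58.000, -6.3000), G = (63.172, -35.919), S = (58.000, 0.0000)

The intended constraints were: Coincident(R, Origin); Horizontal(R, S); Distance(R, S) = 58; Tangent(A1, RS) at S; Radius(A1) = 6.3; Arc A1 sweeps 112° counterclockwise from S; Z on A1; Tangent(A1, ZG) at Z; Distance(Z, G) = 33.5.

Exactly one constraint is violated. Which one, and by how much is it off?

Distance(Z, G) = 33.5 — off by 4.10.

R = (0.00, 0.00) ✓; R.y = 0.00, S.y = 0.00 ✓; |RS| = 58.00 ✓; ∠(WS, SR) = 90.00° ✓; |WS| = 6.300 ✓; bearing(W→Z) − bearing(W→S) = 112.0° ✓; |WZ| = 6.300 ✓; ∠(WZ, ZG) = 90.00° ✓; |ZG| = 29.40 ✗.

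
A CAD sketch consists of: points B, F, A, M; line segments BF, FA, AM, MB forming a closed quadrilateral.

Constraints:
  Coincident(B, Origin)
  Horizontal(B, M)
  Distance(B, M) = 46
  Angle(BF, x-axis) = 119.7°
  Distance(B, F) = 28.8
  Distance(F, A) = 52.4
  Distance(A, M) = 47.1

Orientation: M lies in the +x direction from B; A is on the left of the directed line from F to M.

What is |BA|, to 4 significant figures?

56.79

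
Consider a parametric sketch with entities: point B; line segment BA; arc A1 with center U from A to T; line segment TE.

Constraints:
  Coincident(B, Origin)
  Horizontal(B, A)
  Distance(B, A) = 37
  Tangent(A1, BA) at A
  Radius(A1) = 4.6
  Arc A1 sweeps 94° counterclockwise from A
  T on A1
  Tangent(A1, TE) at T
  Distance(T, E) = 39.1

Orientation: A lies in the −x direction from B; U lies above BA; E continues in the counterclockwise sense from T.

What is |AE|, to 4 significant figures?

43.97

B is at the origin; B and A share the same y with |BA| = 37.0 and A on the −x side, so A = (-37.00, 0.000). Tangency of A1 to BA means the radius UA is perpendicular to BA, so U = A + (0, 4.6) = (-37.00, 4.600). On A1, A sits at bearing -90° from U; a 94° counterclockwise sweep puts T at bearing 4°, so T = U + 4.6·(cos 4°, sin 4°) = (-32.41, 4.921). A1 meets TE tangentially, so UT is at right angles to TE, so TE runs along (−sin 4°, cos 4°); with |TE| = 39.1, E = (-35.14, 43.93). Then |AE| = |E − A| = 43.97.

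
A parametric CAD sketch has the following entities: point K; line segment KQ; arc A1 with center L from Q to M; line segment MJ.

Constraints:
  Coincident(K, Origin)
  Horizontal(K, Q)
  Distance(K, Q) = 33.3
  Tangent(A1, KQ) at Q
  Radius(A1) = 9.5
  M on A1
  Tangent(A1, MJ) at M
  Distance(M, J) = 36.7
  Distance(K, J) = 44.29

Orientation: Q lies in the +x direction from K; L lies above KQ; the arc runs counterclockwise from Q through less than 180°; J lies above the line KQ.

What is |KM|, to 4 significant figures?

43.16

K is at the origin; KQ is horizontal with |KQ| = 33.3 and Q on the +x side, so Q = (33.30, 0.000). A1 meets KQ tangentially, so LQ is at right angles to KQ, so L = Q + (0, 9.5) = (33.30, 9.500). Since LM ⟂ MJ (tangency), |LJ| = √(9.5² + 36.7²) = 37.91 regardless of where M sits on A1. So J lies on both circle(K, 44.29) and circle(L, 37.91); the above-KQ intersection is J = (13.88, 42.06). M is the foot of the tangent from J: M = (39.98, 16.26).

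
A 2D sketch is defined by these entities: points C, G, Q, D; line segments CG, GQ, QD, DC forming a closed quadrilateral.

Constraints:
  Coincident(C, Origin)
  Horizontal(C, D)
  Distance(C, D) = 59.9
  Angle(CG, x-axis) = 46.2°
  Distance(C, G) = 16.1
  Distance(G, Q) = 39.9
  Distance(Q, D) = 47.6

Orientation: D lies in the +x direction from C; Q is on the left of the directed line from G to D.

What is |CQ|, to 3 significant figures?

56.0

C is at the origin; CD is horizontal with |CD| = 59.9 and D in +x, so D = (59.9, 0). CG runs at 46.2° with |CG| = 16.1, so G = (11.1, 11.6). Q is determined by |GQ| = 39.9 and |QD| = 47.6 together: it lies at the intersection of circle(G, 39.9) and circle(D, 47.6). With |GD| = 50.1, the foot of the radical line on GD is 18.3 from G and the perpendicular offset is √(39.9² − 18.3²) = 35.4. Taking the left-of-GD solution: Q = (37.2, 41.8).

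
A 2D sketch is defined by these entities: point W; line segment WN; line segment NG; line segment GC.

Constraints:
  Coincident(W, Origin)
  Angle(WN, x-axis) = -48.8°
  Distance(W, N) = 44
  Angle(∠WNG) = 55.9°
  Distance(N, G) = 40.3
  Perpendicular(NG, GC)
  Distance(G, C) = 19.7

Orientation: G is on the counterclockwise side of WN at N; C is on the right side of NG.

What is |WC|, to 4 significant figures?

58.27

∠WNG = 55.9°, so NG runs at -48.8° + (180° − 55.9°) = 75.30° from the x-axis; with |NG| = 40.3, G = N + 40.3·(cos 75.30°, sin 75.30°) = (39.21, 5.875). NG is perpendicular to GC; with |GC| = 19.7 on the right of NG, C = G + 19.7·(0.9673, -0.2538) = (58.26, 0.8756). Then |WC| = |C − W| = 58.27.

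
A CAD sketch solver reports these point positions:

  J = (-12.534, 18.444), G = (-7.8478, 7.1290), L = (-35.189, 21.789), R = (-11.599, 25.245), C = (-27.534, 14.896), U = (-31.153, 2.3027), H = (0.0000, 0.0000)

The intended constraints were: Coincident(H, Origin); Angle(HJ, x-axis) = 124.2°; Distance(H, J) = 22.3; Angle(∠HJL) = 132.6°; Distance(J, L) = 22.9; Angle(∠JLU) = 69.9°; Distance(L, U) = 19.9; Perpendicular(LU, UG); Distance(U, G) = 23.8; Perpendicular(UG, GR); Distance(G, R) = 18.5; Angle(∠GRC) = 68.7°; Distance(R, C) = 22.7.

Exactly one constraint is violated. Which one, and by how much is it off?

Distance(R, C) = 22.7 — off by 3.70.

H = (0.00, 0.00) ✓; HJ at 124.2° ✓; |HJ| = 22.30 ✓; ∠HJL = 132.6° ✓; |JL| = 22.90 ✓; ∠JLU = 69.90° ✓; |LU| = 19.90 ✓; ∠(LU, UG) = 90.00° ✓; |UG| = 23.80 ✓; ∠(UG, GR) = 90.00° ✓; |GR| = 18.50 ✓; ∠GRC = 68.70° ✓; |RC| = 19.00 ✗.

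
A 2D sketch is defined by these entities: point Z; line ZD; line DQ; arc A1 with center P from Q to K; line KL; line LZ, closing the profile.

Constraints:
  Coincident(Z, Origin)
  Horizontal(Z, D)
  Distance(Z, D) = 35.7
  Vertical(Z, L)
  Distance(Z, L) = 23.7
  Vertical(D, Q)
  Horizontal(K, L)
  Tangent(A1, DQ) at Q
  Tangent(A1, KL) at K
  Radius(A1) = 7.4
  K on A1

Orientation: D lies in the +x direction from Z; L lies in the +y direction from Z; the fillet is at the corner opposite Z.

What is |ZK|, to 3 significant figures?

36.9

The virtual corner opposite Z is at (35.7, 23.7). The tangent condition forces PQ to be normal to DQ and since A1 is tangent to KL there, PK ⟂ KL, with radius 7.4, so the center P sits 7.4 in from both sides at P = (28.3, 16.3). That places the tangent points at Q = (35.7, 16.3) on DQ and K = (28.3, 23.7) on KL. Then |ZK| = |K − Z| = 36.9.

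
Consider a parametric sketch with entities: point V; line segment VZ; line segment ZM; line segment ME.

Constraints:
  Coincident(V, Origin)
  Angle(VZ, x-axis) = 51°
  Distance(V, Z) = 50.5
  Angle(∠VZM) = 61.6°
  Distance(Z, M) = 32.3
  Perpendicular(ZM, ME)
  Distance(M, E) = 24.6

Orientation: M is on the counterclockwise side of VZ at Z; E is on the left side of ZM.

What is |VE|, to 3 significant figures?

21.5

∠VZM = 61.6°, so ZM runs at 51.0° + (180° − 61.6°) = 169° from the x-axis; with |ZM| = 32.3, M = Z + 32.3·(cos 169°, sin 169°) = (0.0319, 45.2). ZM ⟂ ME; with |ME| = 24.6 on the left of ZM, E = M + 24.6·(-0.184, -0.983) = (-4.49, 21.0). Then |VE| = |E − V| = 21.5.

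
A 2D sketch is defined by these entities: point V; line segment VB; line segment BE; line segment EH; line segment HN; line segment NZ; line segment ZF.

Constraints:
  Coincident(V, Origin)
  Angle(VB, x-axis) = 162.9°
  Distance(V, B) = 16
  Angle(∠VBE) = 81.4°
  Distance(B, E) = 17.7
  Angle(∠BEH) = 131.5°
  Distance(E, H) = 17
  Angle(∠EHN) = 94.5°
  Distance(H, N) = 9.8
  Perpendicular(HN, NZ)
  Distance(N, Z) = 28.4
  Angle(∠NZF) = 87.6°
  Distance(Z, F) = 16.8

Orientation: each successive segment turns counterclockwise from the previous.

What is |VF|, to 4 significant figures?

29.67

V is at the origin; VB runs at 162.9° with length 16.0, so B = (-15.29, 4.705). ∠VBE = 81.4° gives BE at -98.50° from the x-axis; with |BE| = 17.7, E = (-17.91, -12.80). ∠BEH = 131.5° gives EH at -50.00° from the x-axis; with |EH| = 17.0, H = (-6.982, -25.82). ∠EHN = 94.5° gives HN at 35.50° from the x-axis; with |HN| = 9.8, N = (0.9968, -20.13). HN is perpendicular to NZ, so NZ runs at 125.5°; with |NZ| = 28.4, Z = (-15.50, 2.988). ∠NZF = 87.6° gives ZF at -142.1° from the x-axis; with |ZF| = 16.8, F = (-28.75, -7.332). Then |VF| = |F − V| = 29.67.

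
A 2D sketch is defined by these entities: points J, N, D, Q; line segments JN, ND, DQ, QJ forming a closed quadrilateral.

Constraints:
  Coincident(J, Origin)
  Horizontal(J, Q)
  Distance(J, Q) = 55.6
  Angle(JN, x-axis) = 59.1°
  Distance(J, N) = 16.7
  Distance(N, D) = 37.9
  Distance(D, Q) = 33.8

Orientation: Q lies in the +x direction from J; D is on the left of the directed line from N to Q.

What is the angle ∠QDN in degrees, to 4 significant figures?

86.37°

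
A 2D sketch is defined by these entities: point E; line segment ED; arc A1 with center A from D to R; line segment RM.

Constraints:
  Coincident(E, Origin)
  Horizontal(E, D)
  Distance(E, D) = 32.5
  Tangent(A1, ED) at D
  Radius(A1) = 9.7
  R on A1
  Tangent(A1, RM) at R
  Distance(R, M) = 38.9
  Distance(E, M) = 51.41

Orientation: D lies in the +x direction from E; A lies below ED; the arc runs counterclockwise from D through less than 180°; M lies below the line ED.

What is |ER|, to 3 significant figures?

24.5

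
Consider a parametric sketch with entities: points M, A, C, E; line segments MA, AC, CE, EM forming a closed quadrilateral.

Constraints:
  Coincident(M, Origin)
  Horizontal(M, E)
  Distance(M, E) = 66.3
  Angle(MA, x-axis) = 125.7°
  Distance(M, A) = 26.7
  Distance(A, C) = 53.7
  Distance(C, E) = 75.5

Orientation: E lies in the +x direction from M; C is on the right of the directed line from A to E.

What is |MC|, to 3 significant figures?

30.6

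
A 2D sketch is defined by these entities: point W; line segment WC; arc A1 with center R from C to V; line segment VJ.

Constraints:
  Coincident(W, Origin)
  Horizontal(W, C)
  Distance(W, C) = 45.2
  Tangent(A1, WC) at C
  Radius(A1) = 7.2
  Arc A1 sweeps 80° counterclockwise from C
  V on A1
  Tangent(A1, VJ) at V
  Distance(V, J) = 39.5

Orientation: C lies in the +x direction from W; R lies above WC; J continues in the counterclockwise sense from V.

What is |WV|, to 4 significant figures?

52.63

Tangency of A1 to WC means the radius RC is perpendicular to WC, so R = C + (0, 7.2) = (45.20, 7.200). On A1, C sits at bearing -90° from R; an 80° counterclockwise sweep puts V at bearing -10°, so V = R + 7.2·(cos -10°, sin -10°) = (52.29, 5.950). Then |WV| = |V − W| = 52.63.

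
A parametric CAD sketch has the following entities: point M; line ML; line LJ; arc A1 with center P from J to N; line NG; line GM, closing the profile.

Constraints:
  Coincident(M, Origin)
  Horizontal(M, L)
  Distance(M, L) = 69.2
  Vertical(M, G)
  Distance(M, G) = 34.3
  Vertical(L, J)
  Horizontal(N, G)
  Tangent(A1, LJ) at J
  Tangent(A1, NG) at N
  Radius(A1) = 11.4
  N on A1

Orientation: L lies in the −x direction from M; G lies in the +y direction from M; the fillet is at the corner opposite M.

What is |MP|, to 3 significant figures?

62.2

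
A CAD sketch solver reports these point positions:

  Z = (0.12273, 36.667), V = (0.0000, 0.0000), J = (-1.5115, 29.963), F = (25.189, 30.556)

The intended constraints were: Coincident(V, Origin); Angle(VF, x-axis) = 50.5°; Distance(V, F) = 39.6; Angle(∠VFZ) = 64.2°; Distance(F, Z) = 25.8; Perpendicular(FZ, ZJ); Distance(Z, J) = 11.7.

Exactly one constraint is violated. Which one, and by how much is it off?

Distance(Z, J) = 11.7 — off by 4.80.

V = (0.00, 0.00) ✓; VF at 50.50° ✓; |VF| = 39.60 ✓; ∠VFZ = 64.20° ✓; |FZ| = 25.80 ✓; ∠(FZ, ZJ) = 90.00° ✓; |ZJ| = 6.900 ✗.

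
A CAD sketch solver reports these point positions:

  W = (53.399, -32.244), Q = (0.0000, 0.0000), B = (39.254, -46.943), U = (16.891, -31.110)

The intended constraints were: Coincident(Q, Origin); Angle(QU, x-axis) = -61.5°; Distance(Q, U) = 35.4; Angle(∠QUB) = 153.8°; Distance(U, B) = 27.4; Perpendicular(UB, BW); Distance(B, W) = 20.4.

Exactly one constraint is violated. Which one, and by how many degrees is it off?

Perpendicular(UB, BW) — off by 8.60°.

Q = (0.00, 0.00) ✓; QU at -61.50° ✓; |QU| = 35.40 ✓; ∠QUB = 153.8° ✓; |UB| = 27.40 ✓; ∠(UB, BW) = 81.40° ✗; |BW| = 20.40 ✓.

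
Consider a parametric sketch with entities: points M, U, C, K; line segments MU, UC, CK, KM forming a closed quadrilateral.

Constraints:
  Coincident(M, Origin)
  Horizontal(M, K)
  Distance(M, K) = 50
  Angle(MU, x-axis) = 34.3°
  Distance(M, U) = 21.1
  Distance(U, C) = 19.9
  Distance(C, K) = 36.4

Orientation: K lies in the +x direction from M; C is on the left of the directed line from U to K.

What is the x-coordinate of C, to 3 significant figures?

27.8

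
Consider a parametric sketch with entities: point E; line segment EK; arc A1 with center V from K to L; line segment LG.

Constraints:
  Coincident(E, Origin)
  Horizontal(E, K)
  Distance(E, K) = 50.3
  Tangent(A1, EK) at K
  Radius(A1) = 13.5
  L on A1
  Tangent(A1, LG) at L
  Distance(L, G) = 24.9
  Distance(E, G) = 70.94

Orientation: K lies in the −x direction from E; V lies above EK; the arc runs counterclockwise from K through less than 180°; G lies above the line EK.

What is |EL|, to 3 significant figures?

46.7

Checks: |VL| = 13.50 ✓; ∠(VL, LG) = 90.00° ✓; |LG| = 24.90 ✓; |EG| = 70.94 ✓.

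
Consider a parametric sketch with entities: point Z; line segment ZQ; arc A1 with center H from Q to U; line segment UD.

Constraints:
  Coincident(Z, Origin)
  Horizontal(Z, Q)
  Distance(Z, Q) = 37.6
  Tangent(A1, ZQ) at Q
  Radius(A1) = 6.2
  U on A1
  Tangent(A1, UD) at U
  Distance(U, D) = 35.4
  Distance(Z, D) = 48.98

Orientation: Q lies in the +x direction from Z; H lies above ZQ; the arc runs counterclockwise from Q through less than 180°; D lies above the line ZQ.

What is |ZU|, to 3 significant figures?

44.1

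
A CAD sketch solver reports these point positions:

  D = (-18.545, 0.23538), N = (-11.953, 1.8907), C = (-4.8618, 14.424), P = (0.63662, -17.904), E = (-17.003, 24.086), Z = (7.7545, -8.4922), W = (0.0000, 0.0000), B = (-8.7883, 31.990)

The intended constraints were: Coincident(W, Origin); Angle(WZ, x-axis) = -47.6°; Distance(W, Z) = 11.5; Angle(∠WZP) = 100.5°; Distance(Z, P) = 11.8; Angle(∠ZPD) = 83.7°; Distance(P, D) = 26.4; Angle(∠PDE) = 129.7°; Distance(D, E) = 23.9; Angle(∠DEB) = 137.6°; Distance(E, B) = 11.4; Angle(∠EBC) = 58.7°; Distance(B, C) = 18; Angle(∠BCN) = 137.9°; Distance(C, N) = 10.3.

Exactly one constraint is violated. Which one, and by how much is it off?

Distance(C, N) = 10.3 — off by 4.10.

W = (0.00, 0.00) ✓; WZ at -47.60° ✓; |WZ| = 11.50 ✓; ∠WZP = 100.5° ✓; |ZP| = 11.80 ✓; ∠ZPD = 83.70° ✓; |PD| = 26.40 ✓; ∠PDE = 129.7° ✓; |DE| = 23.90 ✓; ∠DEB = 137.6° ✓; |EB| = 11.40 ✓; ∠EBC = 58.70° ✓; |BC| = 18.00 ✓; ∠BCN = 137.9° ✓; |CN| = 14.40 ✗.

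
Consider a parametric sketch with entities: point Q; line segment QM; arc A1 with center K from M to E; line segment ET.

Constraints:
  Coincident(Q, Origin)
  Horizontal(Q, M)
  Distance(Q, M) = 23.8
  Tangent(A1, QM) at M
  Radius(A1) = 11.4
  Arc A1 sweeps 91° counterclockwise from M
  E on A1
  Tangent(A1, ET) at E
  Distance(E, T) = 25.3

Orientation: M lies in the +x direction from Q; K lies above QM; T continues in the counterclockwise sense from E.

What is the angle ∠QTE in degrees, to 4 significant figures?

44.29°

Q is at the origin; Q and M share the same y with |QM| = 23.8 and M on the +x side, so M = (23.80, 0.000). A1 meets QM tangentially, so KM is at right angles to QM, so K = M + (0, 11.4) = (23.80, 11.40). On A1, M sits at bearing -90° from K; a 91° counterclockwise sweep puts E at bearing 1°, so E = K + 11.4·(cos 1°, sin 1°) = (35.20, 11.60). Since A1 is tangent to ET there, KE ⟂ ET, so ET runs along (−sin 1°, cos 1°); with |ET| = 25.3, T = (34.76, 36.90). Then cos ∠QTE = TQ·TE / (|TQ||TE|), giving 44.29°.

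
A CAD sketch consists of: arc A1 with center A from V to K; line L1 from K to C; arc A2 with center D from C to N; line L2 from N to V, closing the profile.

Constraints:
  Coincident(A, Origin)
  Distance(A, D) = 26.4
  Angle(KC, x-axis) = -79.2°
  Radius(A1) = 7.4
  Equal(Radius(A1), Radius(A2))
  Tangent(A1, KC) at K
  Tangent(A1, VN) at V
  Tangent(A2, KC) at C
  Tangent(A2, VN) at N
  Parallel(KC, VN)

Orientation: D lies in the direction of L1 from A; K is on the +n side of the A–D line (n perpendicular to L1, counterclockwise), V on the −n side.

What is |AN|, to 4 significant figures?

27.42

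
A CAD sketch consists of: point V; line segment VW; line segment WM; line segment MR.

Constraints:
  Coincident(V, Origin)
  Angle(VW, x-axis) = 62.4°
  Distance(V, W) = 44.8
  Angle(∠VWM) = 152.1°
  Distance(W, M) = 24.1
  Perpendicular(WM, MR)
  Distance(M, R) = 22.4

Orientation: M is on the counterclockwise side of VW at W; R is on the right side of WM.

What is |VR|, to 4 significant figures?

77.05

V is at the origin; VW runs at 62.4° with length 44.8, so W = 44.8·(cos 62.4°, sin 62.4°) = (20.76, 39.70). ∠VWM = 152.1°, so WM runs at 62.4° + (180° − 152.1°) = 90.30° from the x-axis; with |WM| = 24.1, M = W + 24.1·(cos 90.30°, sin 90.30°) = (20.63, 63.80). The perpendicularity gives MR at right angles to WM; with |MR| = 22.4 on the right of WM, R = M + 22.4·(1.000, 0.005236) = (43.03, 63.92). Then |VR| = |R − V| = 77.05.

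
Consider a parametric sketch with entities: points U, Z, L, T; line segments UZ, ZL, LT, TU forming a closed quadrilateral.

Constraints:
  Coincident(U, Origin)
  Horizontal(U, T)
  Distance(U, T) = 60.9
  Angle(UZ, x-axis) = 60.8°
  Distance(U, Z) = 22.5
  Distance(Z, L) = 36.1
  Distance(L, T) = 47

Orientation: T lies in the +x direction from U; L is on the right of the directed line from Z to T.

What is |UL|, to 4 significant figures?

23.13

Checks: |ZL| = 36.10 ✓; |LT| = 47.00 ✓.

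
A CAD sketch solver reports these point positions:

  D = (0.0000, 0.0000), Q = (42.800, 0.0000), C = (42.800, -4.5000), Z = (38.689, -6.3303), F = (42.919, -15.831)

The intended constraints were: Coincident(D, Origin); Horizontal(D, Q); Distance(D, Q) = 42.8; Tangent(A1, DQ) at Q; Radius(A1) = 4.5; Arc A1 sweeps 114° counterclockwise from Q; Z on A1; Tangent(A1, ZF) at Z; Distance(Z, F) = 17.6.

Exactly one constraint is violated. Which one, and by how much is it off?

Distance(Z, F) = 17.6 — off by 7.20.

D = (0.00, 0.00) ✓; D.y = 0.00, Q.y = 0.00 ✓; |DQ| = 42.80 ✓; ∠(CQ, QD) = 90.00° ✓; |CQ| = 4.500 ✓; bearing(C→Z) − bearing(C→Q) = 114.0° ✓; |CZ| = 4.500 ✓; ∠(CZ, ZF) = 90.00° ✓; |ZF| = 10.40 ✗.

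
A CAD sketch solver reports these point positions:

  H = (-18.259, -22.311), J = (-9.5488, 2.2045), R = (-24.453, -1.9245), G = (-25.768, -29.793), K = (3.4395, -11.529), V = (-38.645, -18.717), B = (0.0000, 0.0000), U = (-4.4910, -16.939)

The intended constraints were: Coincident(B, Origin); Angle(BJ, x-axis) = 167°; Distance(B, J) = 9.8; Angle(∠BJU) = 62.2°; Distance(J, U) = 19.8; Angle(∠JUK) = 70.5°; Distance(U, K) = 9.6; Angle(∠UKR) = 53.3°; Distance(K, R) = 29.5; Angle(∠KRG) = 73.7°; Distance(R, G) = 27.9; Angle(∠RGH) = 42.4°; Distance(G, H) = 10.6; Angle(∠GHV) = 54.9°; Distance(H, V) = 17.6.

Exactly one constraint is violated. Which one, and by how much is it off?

Distance(H, V) = 17.6 — off by 3.10.

B = (0.00, 0.00) ✓; BJ at 167.0° ✓; |BJ| = 9.800 ✓; ∠BJU = 62.20° ✓; |JU| = 19.80 ✓; ∠JUK = 70.50° ✓; |UK| = 9.600 ✓; ∠UKR = 53.30° ✓; |KR| = 29.50 ✓; ∠KRG = 73.70° ✓; |RG| = 27.90 ✓; ∠RGH = 42.40° ✓; |GH| = 10.60 ✓; ∠GHV = 54.90° ✓; |HV| = 20.70 ✗.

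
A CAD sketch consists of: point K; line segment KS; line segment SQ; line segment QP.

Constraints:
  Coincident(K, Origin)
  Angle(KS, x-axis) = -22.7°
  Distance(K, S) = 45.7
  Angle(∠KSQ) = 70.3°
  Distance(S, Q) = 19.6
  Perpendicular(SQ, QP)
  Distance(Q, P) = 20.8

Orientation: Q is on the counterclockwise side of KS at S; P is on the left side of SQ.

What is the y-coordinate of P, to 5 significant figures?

3.0258

K is at the origin; KS runs at -22.7° with length 45.7, so S = 45.7·(cos -22.7°, sin -22.7°) = (42.160, -17.636). ∠KSQ = 70.3°, so SQ runs at -22.7° + (180° − 70.3°) = 87.000° from the x-axis; with |SQ| = 19.6, Q = S + 19.6·(cos 87.000°, sin 87.000°) = (43.186, 1.9372). SQ ⟂ QP; with |QP| = 20.8 on the left of SQ, P = Q + 20.8·(-0.99863, 0.052336) = (22.414, 3.0258). So P.y = 3.0258.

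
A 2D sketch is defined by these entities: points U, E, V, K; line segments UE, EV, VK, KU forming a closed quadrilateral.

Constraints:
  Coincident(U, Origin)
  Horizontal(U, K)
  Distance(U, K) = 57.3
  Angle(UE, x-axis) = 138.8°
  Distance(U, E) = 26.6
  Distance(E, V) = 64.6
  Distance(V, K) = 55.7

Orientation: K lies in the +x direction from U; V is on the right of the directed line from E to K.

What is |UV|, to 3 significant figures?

39.6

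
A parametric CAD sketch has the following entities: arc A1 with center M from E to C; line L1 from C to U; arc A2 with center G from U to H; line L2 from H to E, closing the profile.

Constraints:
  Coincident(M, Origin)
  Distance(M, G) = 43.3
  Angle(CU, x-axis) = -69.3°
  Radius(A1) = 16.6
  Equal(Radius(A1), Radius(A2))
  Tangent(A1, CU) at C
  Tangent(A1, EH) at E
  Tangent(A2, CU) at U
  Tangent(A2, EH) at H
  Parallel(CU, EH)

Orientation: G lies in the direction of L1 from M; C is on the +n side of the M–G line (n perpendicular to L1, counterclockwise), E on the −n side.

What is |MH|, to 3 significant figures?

46.4

The slot axis is L1's direction at -69.3°, so u = (cos -69.3°, sin -69.3°) = (0.353, -0.935) and n = (−sin -69.3°, cos -69.3°) = (0.935, 0.353). M is at the origin and G lies 43.3 along u from M, so G = 43.3·u = (15.3, -40.5). Tangency of A1 to both parallel lines with radius 16.6 puts C and E at M ± 16.6·n: C = (15.5, 5.87), E = (-15.5, -5.87). Equal radii place U and H the same way about G: U = G + 16.6·n = (30.8, -34.6), H = G − 16.6·n = (-0.223, -46.4). Then |MH| = |H − M| = 46.4.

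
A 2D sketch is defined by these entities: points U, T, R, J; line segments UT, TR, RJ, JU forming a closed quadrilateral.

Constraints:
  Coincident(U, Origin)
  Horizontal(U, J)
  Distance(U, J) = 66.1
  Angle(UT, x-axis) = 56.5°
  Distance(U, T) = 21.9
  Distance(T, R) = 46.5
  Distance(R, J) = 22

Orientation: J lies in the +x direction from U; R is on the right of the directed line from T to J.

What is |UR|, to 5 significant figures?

48.993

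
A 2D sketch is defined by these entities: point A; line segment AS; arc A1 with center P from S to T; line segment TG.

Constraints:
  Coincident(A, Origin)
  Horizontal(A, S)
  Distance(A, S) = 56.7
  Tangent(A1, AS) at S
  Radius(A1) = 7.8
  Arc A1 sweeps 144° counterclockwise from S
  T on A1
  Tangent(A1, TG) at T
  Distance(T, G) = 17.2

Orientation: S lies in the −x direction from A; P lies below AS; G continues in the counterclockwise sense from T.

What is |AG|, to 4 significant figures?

53.20

A is at the origin; A and S share the same y with |AS| = 56.7 and S on the −x side, so S = (-56.70, 0.000). Tangency of A1 to AS means the radius PS is perpendicular to AS, so P = S + (0, -7.8) = (-56.70, -7.800). On A1, S sits at bearing 90° from P; a 144° counterclockwise sweep puts T at bearing 234°, so T = P + 7.8·(cos 234°, sin 234°) = (-61.28, -14.11). The tangent condition forces PT to be normal to TG, so TG runs along (−sin 234°, cos 234°); with |TG| = 17.2, G = (-47.37, -24.22). Then |AG| = |G − A| = 53.20.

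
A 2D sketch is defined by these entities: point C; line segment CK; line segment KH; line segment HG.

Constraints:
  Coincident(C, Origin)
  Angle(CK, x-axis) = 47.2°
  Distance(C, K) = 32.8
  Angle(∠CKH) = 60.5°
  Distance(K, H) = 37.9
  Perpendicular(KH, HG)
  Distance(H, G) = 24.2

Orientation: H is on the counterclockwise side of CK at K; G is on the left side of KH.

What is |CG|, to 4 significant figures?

22.18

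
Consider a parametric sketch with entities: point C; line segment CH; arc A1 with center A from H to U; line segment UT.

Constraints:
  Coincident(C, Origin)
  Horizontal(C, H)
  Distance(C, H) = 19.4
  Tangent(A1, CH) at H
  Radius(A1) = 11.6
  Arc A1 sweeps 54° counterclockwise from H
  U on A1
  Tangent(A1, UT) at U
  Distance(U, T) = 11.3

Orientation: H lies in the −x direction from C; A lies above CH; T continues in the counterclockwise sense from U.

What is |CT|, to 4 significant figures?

14.33

On A1, H sits at bearing -90° from A; a 54° counterclockwise sweep puts U at bearing -36°, so U = A + 11.6·(cos -36°, sin -36°) = (-10.02, 4.782). The tangent condition forces AU to be normal to UT, so UT runs along (−sin -36°, cos -36°); with |UT| = 11.3, T = (-3.373, 13.92). Then |CT| = |T − C| = 14.33.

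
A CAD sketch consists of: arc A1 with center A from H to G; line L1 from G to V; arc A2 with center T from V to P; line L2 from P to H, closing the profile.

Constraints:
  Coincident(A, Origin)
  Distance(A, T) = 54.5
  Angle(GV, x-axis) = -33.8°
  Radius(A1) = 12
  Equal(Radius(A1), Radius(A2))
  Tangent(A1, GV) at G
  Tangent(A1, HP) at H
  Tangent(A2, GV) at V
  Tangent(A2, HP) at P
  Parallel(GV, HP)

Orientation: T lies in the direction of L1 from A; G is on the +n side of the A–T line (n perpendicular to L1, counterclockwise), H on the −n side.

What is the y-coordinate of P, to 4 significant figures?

-40.29

The slot axis is L1's direction at -33.8°, so u = (cos -33.8°, sin -33.8°) = (0.8310, -0.5563) and n = (−sin -33.8°, cos -33.8°) = (0.5563, 0.8310). A is at the origin and T lies 54.5 along u from A, so T = 54.5·u = (45.29, -30.32). Tangency of A1 to both parallel lines with radius 12.0 puts G and H at A ± 12.0·n: G = (6.676, 9.972), H = (-6.676, -9.972). Equal radii place V and P the same way about T: V = T + 12.0·n = (51.96, -20.35), P = T − 12.0·n = (38.61, -40.29). So P.y = -40.29.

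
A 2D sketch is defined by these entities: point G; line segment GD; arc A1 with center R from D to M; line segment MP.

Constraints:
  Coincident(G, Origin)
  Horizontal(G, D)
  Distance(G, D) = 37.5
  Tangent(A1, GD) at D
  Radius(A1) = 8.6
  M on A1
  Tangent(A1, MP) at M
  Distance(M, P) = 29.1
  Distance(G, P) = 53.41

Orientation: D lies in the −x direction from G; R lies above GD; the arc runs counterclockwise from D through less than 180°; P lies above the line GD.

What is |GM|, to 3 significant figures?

31.1

Checks: |RM| = 8.600 ✓; ∠(RM, MP) = 90.00° ✓; |MP| = 29.10 ✓; |GP| = 53.41 ✓.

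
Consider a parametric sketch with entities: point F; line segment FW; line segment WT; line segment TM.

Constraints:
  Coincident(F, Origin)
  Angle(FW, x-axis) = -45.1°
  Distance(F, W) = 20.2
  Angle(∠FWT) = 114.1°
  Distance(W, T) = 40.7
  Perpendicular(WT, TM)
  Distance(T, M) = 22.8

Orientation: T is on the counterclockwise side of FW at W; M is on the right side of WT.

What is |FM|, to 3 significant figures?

64.0

F is at the origin; FW runs at -45.1° with length 20.2, so W = 20.2·(cos -45.1°, sin -45.1°) = (14.3, -14.3). ∠FWT = 114.1°, so WT runs at -45.1° + (180° − 114.1°) = 20.8° from the x-axis; with |WT| = 40.7, T = W + 40.7·(cos 20.8°, sin 20.8°) = (52.3, 0.144). WT is perpendicular to TM; with |TM| = 22.8 on the right of WT, M = T + 22.8·(0.355, -0.935) = (60.4, -21.2). Then |FM| = |M − F| = 64.0.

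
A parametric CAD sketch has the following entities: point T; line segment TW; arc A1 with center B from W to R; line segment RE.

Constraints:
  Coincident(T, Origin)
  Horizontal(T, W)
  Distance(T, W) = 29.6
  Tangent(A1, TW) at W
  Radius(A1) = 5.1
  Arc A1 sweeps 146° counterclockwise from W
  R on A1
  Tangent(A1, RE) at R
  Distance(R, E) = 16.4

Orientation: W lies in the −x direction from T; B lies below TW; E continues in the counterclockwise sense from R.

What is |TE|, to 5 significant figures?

26.415

On A1, W sits at bearing 90° from B; a 146° counterclockwise sweep puts R at bearing 236°, so R = B + 5.1·(cos 236°, sin 236°) = (-32.452, -9.3281). A1 meets RE tangentially, so BR is at right angles to RE, so RE runs along (−sin 236°, cos 236°); with |RE| = 16.4, E = (-18.856, -18.499). Then |TE| = |E − T| = 26.415.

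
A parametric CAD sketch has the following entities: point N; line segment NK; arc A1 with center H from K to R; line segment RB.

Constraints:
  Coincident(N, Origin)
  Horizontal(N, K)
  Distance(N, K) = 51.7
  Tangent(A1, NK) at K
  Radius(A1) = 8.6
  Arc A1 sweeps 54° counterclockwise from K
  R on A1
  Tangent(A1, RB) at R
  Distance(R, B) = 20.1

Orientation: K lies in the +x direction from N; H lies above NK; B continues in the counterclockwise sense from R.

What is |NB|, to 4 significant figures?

73.20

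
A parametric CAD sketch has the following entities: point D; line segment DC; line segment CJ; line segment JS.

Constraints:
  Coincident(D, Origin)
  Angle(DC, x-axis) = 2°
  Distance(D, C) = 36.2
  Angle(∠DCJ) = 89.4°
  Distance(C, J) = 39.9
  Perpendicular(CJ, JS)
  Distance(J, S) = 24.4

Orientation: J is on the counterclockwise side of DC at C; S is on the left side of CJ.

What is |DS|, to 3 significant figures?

41.2

D is at the origin; DC runs at 2.0° with length 36.2, so C = 36.2·(cos 2.0°, sin 2.0°) = (36.2, 1.26). ∠DCJ = 89.4°, so CJ runs at 2.0° + (180° − 89.4°) = 92.6° from the x-axis; with |CJ| = 39.9, J = C + 39.9·(cos 92.6°, sin 92.6°) = (34.4, 41.1). CJ is perpendicular to JS; with |JS| = 24.4 on the left of CJ, S = J + 24.4·(-0.999, -0.0454) = (9.99, 40.0). Then |DS| = |S − D| = 41.2.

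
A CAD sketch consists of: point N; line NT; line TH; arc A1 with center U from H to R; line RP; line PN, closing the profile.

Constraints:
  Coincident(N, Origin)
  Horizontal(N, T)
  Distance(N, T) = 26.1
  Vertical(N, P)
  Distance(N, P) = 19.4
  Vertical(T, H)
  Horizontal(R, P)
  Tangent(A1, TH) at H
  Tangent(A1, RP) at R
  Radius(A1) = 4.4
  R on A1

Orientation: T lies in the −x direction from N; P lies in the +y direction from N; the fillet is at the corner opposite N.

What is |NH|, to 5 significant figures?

30.103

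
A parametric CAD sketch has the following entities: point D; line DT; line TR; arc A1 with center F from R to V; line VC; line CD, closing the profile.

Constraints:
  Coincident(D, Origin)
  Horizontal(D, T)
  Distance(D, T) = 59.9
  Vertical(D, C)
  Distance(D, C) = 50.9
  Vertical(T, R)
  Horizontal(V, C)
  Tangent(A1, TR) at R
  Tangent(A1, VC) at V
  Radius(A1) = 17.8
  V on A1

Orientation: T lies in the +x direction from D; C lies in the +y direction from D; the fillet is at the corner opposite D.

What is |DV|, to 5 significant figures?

66.055

D is at the origin; D and T share the same y with |DT| = 59.9 and T on the +x side, so T = (59.900, 0.0000). DC is vertical with |DC| = 50.9 and C on the +y side, so C = (0.0000, 50.900). The virtual corner opposite D is at (59.900, 50.900). Tangency of A1 to TR means the radius FR is perpendicular to TR and since A1 is tangent to VC there, FV ⟂ VC, with radius 17.8, so the center F sits 17.8 in from both sides at F = (42.100, 33.100). That places the tangent points at R = (59.900, 33.100) on TR and V = (42.100, 50.900) on VC. Then |DV| = |V − D| = 66.055.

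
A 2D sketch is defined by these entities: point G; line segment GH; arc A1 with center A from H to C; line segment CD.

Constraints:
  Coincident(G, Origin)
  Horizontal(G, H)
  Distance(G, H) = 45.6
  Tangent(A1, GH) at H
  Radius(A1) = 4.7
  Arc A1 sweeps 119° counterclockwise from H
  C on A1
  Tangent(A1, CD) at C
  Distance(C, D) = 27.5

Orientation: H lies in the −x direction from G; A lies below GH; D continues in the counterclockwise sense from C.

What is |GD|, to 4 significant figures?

47.82

On A1, H sits at bearing 90° from A; a 119° counterclockwise sweep puts C at bearing 209°, so C = A + 4.7·(cos 209°, sin 209°) = (-49.71, -6.979). Since A1 is tangent to CD there, AC ⟂ CD, so CD runs along (−sin 209°, cos 209°); with |CD| = 27.5, D = (-36.38, -31.03). Then |GD| = |D − G| = 47.82.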